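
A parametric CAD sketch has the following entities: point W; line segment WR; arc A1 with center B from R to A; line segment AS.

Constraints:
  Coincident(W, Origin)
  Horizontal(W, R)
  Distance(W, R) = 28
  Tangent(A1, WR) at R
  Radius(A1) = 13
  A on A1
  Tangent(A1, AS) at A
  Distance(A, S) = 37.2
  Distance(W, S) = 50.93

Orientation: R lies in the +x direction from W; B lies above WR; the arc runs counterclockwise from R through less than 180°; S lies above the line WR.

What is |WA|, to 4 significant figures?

43.46

Checks: ∠(BR, RW) = 90.00° ✓; |BR| = 13.00 ✓; |BA| = 13.00 ✓; ∠(BA, AS) = 90.00° ✓; |AS| = 37.20 ✓; |WS| = 50.93 ✓.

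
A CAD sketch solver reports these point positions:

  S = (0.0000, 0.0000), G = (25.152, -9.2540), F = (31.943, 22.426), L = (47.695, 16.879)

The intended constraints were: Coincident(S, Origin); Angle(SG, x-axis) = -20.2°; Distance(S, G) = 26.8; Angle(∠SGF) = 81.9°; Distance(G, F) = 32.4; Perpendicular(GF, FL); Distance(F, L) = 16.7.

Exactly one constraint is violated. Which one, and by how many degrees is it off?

Perpendicular(GF, FL) — off by 7.30°.

S = (0.00, 0.00) ✓; SG at -20.20° ✓; |SG| = 26.80 ✓; ∠SGF = 81.90° ✓; |GF| = 32.40 ✓; ∠(GF, FL) = 97.30° ✗; |FL| = 16.70 ✓.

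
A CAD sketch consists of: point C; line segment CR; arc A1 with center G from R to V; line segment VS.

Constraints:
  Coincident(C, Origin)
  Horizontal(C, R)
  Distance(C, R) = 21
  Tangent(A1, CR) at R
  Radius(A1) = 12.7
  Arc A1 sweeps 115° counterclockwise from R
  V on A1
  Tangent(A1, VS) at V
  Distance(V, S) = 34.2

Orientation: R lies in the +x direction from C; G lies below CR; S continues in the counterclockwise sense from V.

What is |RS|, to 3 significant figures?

49.2

C is at the origin; CR is horizontal with |CR| = 21.0 and R on the +x side, so R = (21.0, 0.00). A1 meets CR tangentially, so GR is at right angles to CR, so G = R + (0, -12.7) = (21.0, -12.7). On A1, R sits at bearing 90° from G; a 115° counterclockwise sweep puts V at bearing 205°, so V = G + 12.7·(cos 205°, sin 205°) = (9.49, -18.1). Tangency of A1 to VS means the radius GV is perpendicular to VS, so VS runs along (−sin 205°, cos 205°); with |VS| = 34.2, S = (23.9, -49.1). Then |RS| = |S − R| = 49.2.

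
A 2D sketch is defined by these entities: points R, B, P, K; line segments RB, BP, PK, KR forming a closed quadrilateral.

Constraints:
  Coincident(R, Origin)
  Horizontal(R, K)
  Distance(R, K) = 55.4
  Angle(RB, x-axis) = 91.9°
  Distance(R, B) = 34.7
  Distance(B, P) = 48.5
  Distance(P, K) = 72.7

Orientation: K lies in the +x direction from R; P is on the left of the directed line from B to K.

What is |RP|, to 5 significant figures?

76.608

Checks: |BP| = 48.50 ✓; |PK| = 72.70 ✓.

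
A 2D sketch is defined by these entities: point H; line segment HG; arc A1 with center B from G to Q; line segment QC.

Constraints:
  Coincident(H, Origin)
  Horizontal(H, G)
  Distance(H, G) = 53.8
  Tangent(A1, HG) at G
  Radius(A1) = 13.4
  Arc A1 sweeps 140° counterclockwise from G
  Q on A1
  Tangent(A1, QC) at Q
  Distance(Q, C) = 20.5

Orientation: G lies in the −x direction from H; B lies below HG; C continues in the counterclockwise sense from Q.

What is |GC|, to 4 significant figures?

37.52

On A1, G sits at bearing 90° from B; a 140° counterclockwise sweep puts Q at bearing 230°, so Q = B + 13.4·(cos 230°, sin 230°) = (-62.41, -23.66). Since A1 is tangent to QC there, BQ ⟂ QC, so QC runs along (−sin 230°, cos 230°); with |QC| = 20.5, C = (-46.71, -36.84). Then |GC| = |C − G| = 37.52.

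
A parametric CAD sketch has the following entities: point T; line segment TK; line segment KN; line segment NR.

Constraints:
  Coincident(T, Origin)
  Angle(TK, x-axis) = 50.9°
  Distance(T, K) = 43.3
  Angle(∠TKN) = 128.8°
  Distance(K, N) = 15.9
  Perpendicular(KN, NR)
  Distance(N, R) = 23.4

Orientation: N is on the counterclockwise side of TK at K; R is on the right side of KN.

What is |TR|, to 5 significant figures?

71.536

T is at the origin; TK runs at 50.9° with length 43.3, so K = 43.3·(cos 50.9°, sin 50.9°) = (27.308, 33.603). ∠TKN = 128.8°, so KN runs at 50.9° + (180° − 128.8°) = 102.10° from the x-axis; with |KN| = 15.9, N = K + 15.9·(cos 102.10°, sin 102.10°) = (23.975, 49.150). KN ⟂ NR; with |NR| = 23.4 on the right of KN, R = N + 23.4·(0.97778, 0.20962) = (46.855, 54.055). Then |TR| = |R − T| = 71.536.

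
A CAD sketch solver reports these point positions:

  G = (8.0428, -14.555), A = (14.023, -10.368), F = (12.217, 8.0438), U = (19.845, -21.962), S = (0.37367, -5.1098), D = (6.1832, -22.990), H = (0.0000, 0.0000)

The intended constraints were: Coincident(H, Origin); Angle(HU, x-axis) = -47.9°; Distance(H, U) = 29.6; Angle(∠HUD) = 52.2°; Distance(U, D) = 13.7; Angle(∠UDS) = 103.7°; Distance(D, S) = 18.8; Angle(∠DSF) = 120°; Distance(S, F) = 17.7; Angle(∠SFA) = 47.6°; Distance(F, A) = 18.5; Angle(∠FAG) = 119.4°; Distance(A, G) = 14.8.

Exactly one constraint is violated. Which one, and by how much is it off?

Distance(A, G) = 14.8 — off by 7.50.

H = (0.00, 0.00) ✓; HU at -47.90° ✓; |HU| = 29.60 ✓; ∠HUD = 52.20° ✓; |UD| = 13.70 ✓; ∠UDS = 103.7° ✓; |DS| = 18.80 ✓; ∠DSF = 120.0° ✓; |SF| = 17.70 ✓; ∠SFA = 47.60° ✓; |FA| = 18.50 ✓; ∠FAG = 119.4° ✓; |AG| = 7.300 ✗.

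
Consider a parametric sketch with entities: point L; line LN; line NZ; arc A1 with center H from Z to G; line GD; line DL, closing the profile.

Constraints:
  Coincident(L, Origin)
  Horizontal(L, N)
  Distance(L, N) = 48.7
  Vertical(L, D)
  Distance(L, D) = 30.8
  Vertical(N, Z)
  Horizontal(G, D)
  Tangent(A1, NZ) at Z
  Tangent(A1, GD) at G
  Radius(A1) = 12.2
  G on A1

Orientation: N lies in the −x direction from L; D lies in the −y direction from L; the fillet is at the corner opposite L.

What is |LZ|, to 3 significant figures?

52.1

L is at the origin; L and N share the same y with |LN| = 48.7 and N on the −x side, so N = (-48.7, 0.00). L and D share the same x with |LD| = 30.8 and D on the −y side, so D = (0.00, -30.8). The virtual corner opposite L is at (-48.7, -30.8). The tangent condition forces HZ to be normal to NZ and the tangent condition forces HG to be normal to GD, with radius 12.2, so the center H sits 12.2 in from both sides at H = (-36.5, -18.6). That places the tangent points at Z = (-48.7, -18.6) on NZ and G = (-36.5, -30.8) on GD. Then |LZ| = |Z − L| = 52.1.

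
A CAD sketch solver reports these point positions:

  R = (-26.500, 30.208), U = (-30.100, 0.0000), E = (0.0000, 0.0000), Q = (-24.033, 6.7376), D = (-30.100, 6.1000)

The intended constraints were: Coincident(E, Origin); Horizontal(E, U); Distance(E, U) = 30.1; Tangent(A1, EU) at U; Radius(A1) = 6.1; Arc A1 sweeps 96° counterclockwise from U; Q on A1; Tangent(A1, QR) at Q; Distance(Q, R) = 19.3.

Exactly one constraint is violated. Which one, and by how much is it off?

Distance(Q, R) = 19.3 — off by 4.30.

E = (0.00, 0.00) ✓; E.y = 0.00, U.y = 0.00 ✓; |EU| = 30.10 ✓; ∠(DU, UE) = 90.00° ✓; |DU| = 6.100 ✓; bearing(D→Q) − bearing(D→U) = 96.00° ✓; |DQ| = 6.100 ✓; ∠(DQ, QR) = 90.00° ✓; |QR| = 23.60 ✗.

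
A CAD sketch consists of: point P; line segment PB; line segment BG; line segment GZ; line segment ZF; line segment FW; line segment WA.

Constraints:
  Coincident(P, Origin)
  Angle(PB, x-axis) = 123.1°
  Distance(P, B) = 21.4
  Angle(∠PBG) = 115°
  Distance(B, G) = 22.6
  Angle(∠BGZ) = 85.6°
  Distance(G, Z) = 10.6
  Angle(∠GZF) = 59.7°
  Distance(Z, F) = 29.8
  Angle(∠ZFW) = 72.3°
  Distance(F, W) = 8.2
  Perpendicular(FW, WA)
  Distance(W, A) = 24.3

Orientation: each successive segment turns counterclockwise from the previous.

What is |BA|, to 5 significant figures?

20.199

P is at the origin; PB runs at 123.1° with length 21.4, so B = (-11.687, 17.927). ∠PBG = 115.0° gives BG at -171.90° from the x-axis; with |BG| = 22.6, G = (-34.061, 14.743). ∠BGZ = 85.6° gives GZ at -77.500° from the x-axis; with |GZ| = 10.6, Z = (-31.767, 4.3941). ∠GZF = 59.7° gives ZF at 42.800° from the x-axis; with |ZF| = 29.8, F = (-9.9017, 24.641). ∠ZFW = 72.3° gives FW at 150.50° from the x-axis; with |FW| = 8.2, W = (-17.039, 28.679). FW is perpendicular to WA, so WA runs at -119.50°; with |WA| = 24.3, A = (-29.005, 7.5297). Then |BA| = |A − B| = 20.199.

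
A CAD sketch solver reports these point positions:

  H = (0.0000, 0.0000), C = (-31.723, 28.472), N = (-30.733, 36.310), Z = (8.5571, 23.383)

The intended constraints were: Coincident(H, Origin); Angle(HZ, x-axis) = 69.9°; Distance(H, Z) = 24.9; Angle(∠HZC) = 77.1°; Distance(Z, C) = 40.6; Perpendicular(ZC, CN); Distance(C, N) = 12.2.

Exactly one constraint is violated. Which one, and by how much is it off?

Distance(C, N) = 12.2 — off by 4.30.

H = (0.00, 0.00) ✓; HZ at 69.90° ✓; |HZ| = 24.90 ✓; ∠HZC = 77.10° ✓; |ZC| = 40.60 ✓; ∠(ZC, CN) = 90.00° ✓; |CN| = 7.900 ✗.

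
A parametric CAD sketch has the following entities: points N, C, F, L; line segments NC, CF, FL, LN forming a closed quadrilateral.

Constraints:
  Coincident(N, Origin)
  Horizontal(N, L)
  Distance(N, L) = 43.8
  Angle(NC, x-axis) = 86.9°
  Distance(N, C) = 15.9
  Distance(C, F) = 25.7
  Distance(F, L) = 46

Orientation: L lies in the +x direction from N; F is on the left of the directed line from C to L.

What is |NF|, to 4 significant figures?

39.99

Checks: |CF| = 25.70 ✓; |FL| = 46.00 ✓.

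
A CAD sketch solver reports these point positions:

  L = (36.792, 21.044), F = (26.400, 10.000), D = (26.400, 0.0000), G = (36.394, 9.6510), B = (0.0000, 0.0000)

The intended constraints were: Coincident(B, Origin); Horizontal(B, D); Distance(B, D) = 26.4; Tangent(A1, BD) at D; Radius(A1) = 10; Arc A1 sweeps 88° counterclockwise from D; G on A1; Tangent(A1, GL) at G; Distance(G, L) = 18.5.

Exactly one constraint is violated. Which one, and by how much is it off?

Distance(G, L) = 18.5 — off by 7.10.

B = (0.00, 0.00) ✓; B.y = 0.00, D.y = 0.00 ✓; |BD| = 26.40 ✓; ∠(FD, DB) = 90.00° ✓; |FD| = 10.00 ✓; bearing(F→G) − bearing(F→D) = 88.00° ✓; |FG| = 10.00 ✓; ∠(FG, GL) = 90.00° ✓; |GL| = 11.40 ✗.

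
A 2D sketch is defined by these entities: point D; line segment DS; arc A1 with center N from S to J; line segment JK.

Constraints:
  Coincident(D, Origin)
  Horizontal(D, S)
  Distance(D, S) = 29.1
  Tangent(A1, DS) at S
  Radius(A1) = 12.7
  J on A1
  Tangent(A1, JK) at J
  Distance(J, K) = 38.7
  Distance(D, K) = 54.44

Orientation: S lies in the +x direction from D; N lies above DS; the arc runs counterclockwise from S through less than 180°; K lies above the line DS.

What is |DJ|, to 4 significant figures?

44.27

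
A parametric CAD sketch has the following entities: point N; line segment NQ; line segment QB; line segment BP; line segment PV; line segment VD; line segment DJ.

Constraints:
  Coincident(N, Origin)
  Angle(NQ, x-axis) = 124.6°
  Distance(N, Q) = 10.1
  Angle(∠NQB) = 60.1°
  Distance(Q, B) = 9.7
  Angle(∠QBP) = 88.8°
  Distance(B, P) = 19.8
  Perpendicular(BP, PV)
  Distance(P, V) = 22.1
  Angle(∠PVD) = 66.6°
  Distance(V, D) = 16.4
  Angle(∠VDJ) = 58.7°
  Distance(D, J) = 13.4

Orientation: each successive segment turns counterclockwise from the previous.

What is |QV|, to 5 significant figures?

23.192

N is at the origin; NQ runs at 124.6° with length 10.1, so Q = (-5.7352, 8.3137). ∠NQB = 60.1° gives QB at -115.50° from the x-axis; with |QB| = 9.7, B = (-9.9112, -0.44140). ∠QBP = 88.8° gives BP at -24.300° from the x-axis; with |BP| = 19.8, P = (8.1346, -8.5894). The perpendicularity gives PV at right angles to BP, so PV runs at 65.700°; with |PV| = 22.1, V = (17.229, 11.553). Then |QV| = |V − Q| = 23.192.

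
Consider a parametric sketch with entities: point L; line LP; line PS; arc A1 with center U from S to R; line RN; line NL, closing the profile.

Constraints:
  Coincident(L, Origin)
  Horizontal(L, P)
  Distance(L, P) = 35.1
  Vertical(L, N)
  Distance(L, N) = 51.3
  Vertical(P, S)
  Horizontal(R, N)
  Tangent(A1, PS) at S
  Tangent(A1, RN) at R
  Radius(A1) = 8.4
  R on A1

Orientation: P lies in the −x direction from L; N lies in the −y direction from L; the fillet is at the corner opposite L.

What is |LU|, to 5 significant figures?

50.530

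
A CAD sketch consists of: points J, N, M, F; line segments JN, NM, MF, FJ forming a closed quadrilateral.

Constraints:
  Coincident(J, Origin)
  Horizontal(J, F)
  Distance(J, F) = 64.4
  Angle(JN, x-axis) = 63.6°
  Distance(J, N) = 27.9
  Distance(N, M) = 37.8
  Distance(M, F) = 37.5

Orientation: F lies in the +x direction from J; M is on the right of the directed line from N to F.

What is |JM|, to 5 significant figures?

29.627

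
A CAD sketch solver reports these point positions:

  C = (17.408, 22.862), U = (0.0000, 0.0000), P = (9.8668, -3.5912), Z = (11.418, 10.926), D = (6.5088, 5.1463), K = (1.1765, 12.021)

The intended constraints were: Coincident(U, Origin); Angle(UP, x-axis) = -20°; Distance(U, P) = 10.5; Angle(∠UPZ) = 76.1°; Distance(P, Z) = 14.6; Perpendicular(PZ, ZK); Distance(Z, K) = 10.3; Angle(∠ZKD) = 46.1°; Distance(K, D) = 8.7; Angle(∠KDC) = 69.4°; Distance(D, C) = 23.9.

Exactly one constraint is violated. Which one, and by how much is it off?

Distance(D, C) = 23.9 — off by 3.10.

U = (0.00, 0.00) ✓; UP at -20.00° ✓; |UP| = 10.50 ✓; ∠UPZ = 76.10° ✓; |PZ| = 14.60 ✓; ∠(PZ, ZK) = 90.00° ✓; |ZK| = 10.30 ✓; ∠ZKD = 46.10° ✓; |KD| = 8.700 ✓; ∠KDC = 69.40° ✓; |DC| = 20.80 ✗.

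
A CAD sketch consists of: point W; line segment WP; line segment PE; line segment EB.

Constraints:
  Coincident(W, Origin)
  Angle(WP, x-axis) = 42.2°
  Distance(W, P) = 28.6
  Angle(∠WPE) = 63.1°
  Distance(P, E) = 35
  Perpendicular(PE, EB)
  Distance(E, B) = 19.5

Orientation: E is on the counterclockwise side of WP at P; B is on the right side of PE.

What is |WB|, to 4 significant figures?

50.12

W is at the origin; WP runs at 42.2° with length 28.6, so P = 28.6·(cos 42.2°, sin 42.2°) = (21.19, 19.21). ∠WPE = 63.1°, so PE runs at 42.2° + (180° − 63.1°) = 159.1° from the x-axis; with |PE| = 35.0, E = P + 35.0·(cos 159.1°, sin 159.1°) = (-11.51, 31.70). The perpendicularity gives EB at right angles to PE; with |EB| = 19.5 on the right of PE, B = E + 19.5·(0.3567, 0.9342) = (-4.554, 49.91). Then |WB| = |B − W| = 50.12.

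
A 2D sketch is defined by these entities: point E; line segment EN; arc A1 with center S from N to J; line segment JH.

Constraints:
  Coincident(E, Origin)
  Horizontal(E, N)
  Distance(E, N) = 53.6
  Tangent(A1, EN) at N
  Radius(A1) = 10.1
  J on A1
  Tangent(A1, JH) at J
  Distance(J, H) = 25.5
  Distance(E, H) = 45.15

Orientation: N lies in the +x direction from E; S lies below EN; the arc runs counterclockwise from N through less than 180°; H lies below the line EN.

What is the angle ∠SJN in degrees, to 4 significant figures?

56.71°

E is at the origin; EN is horizontal with |EN| = 53.6 and N on the +x side, so N = (53.60, 0.000). A1 meets EN tangentially, so SN is at right angles to EN, so S = N + (0, -10.1) = (53.60, -10.10). Since SJ ⟂ JH (tangency), |SH| = √(10.1² + 25.5²) = 27.43 regardless of where J sits on A1. So H lies on both circle(E, 45.15) and circle(S, 27.43); the below-EN intersection is H = (34.19, -29.48). J is the foot of the tangent from H: J = (44.33, -6.085).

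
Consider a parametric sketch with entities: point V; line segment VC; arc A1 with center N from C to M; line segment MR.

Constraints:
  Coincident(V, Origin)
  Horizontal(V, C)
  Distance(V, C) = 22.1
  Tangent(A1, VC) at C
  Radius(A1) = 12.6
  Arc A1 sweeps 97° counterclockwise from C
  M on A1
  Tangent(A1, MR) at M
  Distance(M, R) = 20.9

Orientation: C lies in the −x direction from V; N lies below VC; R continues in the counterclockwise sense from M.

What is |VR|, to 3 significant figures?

47.4

V is at the origin; V and C share the same y with |VC| = 22.1 and C on the −x side, so C = (-22.1, 0.00). Tangency of A1 to VC means the radius NC is perpendicular to VC, so N = C + (0, -12.6) = (-22.1, -12.6). On A1, C sits at bearing 90° from N; a 97° counterclockwise sweep puts M at bearing 187°, so M = N + 12.6·(cos 187°, sin 187°) = (-34.6, -14.1). A1 meets MR tangentially, so NM is at right angles to MR, so MR runs along (−sin 187°, cos 187°); with |MR| = 20.9, R = (-32.1, -34.9). Then |VR| = |R − V| = 47.4.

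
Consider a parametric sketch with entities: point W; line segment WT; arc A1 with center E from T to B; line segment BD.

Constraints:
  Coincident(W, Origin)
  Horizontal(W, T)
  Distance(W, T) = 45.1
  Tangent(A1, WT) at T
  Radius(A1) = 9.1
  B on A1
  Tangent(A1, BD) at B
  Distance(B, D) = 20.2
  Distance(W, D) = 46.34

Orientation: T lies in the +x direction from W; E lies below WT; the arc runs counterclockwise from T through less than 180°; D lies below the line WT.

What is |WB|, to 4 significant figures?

37.12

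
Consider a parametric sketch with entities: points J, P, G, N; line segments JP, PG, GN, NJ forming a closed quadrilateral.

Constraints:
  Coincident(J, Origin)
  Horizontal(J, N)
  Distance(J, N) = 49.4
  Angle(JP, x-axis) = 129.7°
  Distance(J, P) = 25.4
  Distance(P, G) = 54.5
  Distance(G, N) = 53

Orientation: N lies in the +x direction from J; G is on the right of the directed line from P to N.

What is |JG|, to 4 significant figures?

30.84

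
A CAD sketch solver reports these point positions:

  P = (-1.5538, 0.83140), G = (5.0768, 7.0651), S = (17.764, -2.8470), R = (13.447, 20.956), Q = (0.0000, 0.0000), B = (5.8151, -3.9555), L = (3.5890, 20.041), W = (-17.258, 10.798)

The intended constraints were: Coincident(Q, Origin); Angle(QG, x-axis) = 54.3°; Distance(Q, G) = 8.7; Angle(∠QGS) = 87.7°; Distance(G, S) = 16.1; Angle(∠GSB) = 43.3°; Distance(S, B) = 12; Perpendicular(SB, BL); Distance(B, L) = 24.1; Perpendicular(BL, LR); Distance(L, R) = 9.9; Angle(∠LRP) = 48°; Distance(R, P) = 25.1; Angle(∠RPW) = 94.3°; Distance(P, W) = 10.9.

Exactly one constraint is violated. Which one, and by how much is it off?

Distance(P, W) = 10.9 — off by 7.70.

Q = (0.00, 0.00) ✓; QG at 54.30° ✓; |QG| = 8.700 ✓; ∠QGS = 87.70° ✓; |GS| = 16.10 ✓; ∠GSB = 43.30° ✓; |SB| = 12.00 ✓; ∠(SB, BL) = 90.00° ✓; |BL| = 24.10 ✓; ∠(BL, LR) = 90.00° ✓; |LR| = 9.900 ✓; ∠LRP = 48.00° ✓; |RP| = 25.10 ✓; ∠RPW = 94.30° ✓; |PW| = 18.60 ✗.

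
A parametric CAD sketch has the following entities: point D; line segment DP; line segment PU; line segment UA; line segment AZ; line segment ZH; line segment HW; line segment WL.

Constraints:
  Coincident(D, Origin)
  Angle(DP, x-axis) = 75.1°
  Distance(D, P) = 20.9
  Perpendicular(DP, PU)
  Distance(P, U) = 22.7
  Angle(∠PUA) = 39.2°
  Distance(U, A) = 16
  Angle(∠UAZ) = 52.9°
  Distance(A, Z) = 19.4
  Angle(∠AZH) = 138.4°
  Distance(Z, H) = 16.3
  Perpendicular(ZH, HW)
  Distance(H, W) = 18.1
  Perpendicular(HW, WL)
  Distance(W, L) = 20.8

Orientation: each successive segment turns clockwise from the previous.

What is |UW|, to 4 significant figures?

15.26

∠AZH = 138.4° gives ZH at 35.60° from the x-axis; with |ZH| = 16.3, H = (30.28, 36.18). ZH ⟂ HW, so HW runs at -54.40°; with |HW| = 18.1, W = (40.82, 21.47). Then |UW| = |W − U| = 15.26.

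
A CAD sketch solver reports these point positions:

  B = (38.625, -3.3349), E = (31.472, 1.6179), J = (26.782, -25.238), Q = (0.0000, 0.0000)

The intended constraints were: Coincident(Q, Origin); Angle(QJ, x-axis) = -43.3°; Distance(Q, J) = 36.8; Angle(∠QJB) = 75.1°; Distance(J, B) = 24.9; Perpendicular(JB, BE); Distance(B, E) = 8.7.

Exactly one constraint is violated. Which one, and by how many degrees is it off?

Perpendicular(JB, BE) — off by 6.30°.

Q = (0.00, 0.00) ✓; QJ at -43.30° ✓; |QJ| = 36.80 ✓; ∠QJB = 75.10° ✓; |JB| = 24.90 ✓; ∠(JB, BE) = 83.70° ✗; |BE| = 8.700 ✓.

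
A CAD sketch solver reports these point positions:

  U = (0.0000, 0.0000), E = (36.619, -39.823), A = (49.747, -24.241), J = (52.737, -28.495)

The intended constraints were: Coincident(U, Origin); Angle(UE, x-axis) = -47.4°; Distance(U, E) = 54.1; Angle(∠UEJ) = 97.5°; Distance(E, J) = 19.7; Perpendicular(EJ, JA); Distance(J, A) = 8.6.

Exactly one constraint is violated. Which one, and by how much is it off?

Distance(J, A) = 8.6 — off by 3.40.

U = (0.00, 0.00) ✓; UE at -47.40° ✓; |UE| = 54.10 ✓; ∠UEJ = 97.50° ✓; |EJ| = 19.70 ✓; ∠(EJ, JA) = 90.00° ✓; |JA| = 5.200 ✗.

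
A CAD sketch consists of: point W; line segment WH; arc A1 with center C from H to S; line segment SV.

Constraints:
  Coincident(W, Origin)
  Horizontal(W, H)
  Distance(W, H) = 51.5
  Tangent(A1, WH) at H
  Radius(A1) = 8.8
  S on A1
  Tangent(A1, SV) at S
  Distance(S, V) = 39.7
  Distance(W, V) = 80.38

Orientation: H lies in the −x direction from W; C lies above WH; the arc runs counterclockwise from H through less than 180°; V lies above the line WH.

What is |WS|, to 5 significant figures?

46.058

W is at the origin; W and H share the same y with |WH| = 51.5 and H on the −x side, so H = (-51.500, 0.0000). Since A1 is tangent to WH there, CH ⟂ WH, so C = H + (0, 8.8) = (-51.500, 8.8000). Since CS ⟂ SV (tangency), |CV| = √(8.8² + 39.7²) = 40.664 regardless of where S sits on A1. So V lies on both circle(W, 80.38) and circle(C, 40.664); the above-WH intersection is V = (-65.125, 47.113). S is the foot of the tangent from V: S = (-44.043, 13.473).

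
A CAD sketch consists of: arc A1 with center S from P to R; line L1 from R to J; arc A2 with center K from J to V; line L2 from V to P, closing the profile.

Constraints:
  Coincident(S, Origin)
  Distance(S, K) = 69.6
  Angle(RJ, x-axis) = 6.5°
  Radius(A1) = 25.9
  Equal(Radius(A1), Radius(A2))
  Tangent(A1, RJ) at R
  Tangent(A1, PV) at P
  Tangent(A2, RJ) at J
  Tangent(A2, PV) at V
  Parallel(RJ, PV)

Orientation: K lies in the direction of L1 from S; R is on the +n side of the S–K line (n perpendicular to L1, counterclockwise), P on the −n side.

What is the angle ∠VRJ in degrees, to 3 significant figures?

36.7°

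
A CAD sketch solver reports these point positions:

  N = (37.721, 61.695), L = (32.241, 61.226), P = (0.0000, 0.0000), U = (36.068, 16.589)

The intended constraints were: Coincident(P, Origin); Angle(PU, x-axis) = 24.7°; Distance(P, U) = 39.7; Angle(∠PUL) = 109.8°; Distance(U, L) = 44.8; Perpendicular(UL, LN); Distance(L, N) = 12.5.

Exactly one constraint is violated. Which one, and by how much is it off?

Distance(L, N) = 12.5 — off by 7.00.

P = (0.00, 0.00) ✓; PU at 24.70° ✓; |PU| = 39.70 ✓; ∠PUL = 109.8° ✓; |UL| = 44.80 ✓; ∠(UL, LN) = 90.01° ✓; |LN| = 5.500 ✗.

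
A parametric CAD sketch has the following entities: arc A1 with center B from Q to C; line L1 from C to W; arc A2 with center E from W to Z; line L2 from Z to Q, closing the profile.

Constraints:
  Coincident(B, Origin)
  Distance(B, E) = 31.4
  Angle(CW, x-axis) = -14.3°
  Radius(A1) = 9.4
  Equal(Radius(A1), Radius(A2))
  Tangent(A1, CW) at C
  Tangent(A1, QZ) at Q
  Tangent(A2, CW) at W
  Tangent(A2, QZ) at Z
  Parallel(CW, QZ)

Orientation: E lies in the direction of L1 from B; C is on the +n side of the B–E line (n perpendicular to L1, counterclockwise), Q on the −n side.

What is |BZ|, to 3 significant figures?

32.8

Tangency of A1 to both parallel lines with radius 9.4 puts C and Q at B ± 9.4·n: C = (2.32, 9.11), Q = (-2.32, -9.11). Equal radii place W and Z the same way about E: W = E + 9.4·n = (32.7, 1.35), Z = E − 9.4·n = (28.1, -16.9). Then |BZ| = |Z − B| = 32.8.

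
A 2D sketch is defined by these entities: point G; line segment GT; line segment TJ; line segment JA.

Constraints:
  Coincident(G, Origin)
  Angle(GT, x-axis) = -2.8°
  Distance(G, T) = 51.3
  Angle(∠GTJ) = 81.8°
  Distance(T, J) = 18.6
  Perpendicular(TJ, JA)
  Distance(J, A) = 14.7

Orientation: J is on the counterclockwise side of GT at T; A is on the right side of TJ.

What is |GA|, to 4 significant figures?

66.44

∠GTJ = 81.8°, so TJ runs at -2.8° + (180° − 81.8°) = 95.40° from the x-axis; with |TJ| = 18.6, J = T + 18.6·(cos 95.40°, sin 95.40°) = (49.49, 16.01). TJ ⟂ JA; with |JA| = 14.7 on the right of TJ, A = J + 14.7·(0.9956, 0.09411) = (64.12, 17.39). Then |GA| = |A − G| = 66.44.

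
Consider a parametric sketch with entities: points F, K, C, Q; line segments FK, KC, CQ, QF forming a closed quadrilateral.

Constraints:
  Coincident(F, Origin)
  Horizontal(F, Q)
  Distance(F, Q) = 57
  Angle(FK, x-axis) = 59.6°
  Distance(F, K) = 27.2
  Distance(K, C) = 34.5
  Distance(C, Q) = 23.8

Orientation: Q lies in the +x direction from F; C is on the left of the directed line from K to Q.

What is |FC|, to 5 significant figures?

53.072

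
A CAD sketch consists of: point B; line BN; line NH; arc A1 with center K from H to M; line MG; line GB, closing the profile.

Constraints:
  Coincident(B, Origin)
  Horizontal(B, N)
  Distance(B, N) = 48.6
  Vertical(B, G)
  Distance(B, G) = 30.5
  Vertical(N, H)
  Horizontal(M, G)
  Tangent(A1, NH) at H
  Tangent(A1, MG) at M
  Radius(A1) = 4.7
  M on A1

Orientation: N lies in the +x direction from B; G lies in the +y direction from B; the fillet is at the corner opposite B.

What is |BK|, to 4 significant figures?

50.92

B is at the origin; BN is horizontal with |BN| = 48.6 and N on the +x side, so N = (48.60, 0.000). BG is vertical with |BG| = 30.5 and G on the +y side, so G = (0.000, 30.50). The virtual corner opposite B is at (48.60, 30.50). Since A1 is tangent to NH there, KH ⟂ NH and A1 meets MG tangentially, so KM is at right angles to MG, with radius 4.7, so the center K sits 4.7 in from both sides at K = (43.90, 25.80). Then |BK| = |K − B| = 50.92.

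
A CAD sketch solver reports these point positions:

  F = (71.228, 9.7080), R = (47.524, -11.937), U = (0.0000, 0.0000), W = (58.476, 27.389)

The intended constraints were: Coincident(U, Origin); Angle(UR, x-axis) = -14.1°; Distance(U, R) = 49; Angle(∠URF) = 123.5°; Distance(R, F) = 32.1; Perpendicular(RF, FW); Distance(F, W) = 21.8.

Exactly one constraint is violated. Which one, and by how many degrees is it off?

Perpendicular(RF, FW) — off by 6.60°.

U = (0.00, 0.00) ✓; UR at -14.10° ✓; |UR| = 49.00 ✓; ∠URF = 123.5° ✓; |RF| = 32.10 ✓; ∠(RF, FW) = 83.40° ✗; |FW| = 21.80 ✓.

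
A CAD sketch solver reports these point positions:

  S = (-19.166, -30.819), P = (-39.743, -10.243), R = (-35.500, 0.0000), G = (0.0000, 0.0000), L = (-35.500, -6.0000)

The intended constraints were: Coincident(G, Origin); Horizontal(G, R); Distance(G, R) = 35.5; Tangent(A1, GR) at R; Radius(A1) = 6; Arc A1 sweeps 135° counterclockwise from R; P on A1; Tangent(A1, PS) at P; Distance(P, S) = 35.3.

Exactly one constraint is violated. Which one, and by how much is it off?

Distance(P, S) = 35.3 — off by 6.20.

G = (0.00, 0.00) ✓; G.y = 0.00, R.y = 0.00 ✓; |GR| = 35.50 ✓; ∠(LR, RG) = 90.00° ✓; |LR| = 6.000 ✓; bearing(L→P) − bearing(L→R) = 135.0° ✓; |LP| = 6.001 ✓; ∠(LP, PS) = 90.00° ✓; |PS| = 29.10 ✗.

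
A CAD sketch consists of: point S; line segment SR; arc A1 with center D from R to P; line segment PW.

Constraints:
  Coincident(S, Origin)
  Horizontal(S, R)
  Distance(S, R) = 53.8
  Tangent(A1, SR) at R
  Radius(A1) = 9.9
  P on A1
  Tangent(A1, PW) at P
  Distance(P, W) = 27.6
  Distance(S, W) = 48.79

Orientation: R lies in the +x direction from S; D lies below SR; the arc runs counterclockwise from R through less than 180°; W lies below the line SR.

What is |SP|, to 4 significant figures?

44.91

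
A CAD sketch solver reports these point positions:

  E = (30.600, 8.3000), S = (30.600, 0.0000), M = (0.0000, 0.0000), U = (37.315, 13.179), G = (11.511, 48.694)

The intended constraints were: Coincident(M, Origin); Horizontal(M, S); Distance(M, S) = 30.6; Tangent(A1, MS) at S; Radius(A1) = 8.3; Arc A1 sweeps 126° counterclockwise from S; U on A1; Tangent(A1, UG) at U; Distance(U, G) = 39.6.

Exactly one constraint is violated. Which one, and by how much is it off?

Distance(U, G) = 39.6 — off by 4.30.

M = (0.00, 0.00) ✓; M.y = 0.00, S.y = 0.00 ✓; |MS| = 30.60 ✓; ∠(ES, SM) = 90.00° ✓; |ES| = 8.300 ✓; bearing(E→U) − bearing(E→S) = 126.0° ✓; |EU| = 8.300 ✓; ∠(EU, UG) = 90.00° ✓; |UG| = 43.90 ✗.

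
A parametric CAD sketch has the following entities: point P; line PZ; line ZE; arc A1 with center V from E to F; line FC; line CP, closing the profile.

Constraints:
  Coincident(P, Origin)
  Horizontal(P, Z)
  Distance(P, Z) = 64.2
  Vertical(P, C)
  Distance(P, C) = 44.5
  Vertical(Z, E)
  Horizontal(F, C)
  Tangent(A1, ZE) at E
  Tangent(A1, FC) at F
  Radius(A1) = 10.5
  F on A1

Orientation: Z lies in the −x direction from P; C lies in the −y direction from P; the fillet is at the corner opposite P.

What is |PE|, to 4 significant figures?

72.65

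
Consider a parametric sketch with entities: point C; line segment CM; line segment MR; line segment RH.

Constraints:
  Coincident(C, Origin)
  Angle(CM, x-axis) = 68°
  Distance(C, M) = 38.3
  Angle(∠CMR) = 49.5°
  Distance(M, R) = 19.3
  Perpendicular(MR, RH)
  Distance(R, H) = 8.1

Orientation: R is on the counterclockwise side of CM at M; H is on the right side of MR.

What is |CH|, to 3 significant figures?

37.6

∠CMR = 49.5°, so MR runs at 68.0° + (180° − 49.5°) = 198° from the x-axis; with |MR| = 19.3, R = M + 19.3·(cos 198°, sin 198°) = (-3.96, 29.4). MR is perpendicular to RH; with |RH| = 8.1 on the right of MR, H = R + 8.1·(-0.317, 0.948) = (-6.53, 37.1). Then |CH| = |H − C| = 37.6.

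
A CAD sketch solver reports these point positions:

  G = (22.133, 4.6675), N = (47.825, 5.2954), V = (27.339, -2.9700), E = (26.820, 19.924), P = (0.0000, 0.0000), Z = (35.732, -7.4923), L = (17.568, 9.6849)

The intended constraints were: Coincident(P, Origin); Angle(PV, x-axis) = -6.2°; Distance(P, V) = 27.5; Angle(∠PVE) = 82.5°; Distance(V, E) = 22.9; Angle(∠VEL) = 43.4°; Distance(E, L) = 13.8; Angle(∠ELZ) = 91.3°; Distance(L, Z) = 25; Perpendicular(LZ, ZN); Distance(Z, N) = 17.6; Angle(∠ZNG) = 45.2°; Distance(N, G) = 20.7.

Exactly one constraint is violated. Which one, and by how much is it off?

Distance(N, G) = 20.7 — off by 5.00.

P = (0.00, 0.00) ✓; PV at -6.200° ✓; |PV| = 27.50 ✓; ∠PVE = 82.50° ✓; |VE| = 22.90 ✓; ∠VEL = 43.40° ✓; |EL| = 13.80 ✓; ∠ELZ = 91.30° ✓; |LZ| = 25.00 ✓; ∠(LZ, ZN) = 90.00° ✓; |ZN| = 17.60 ✓; ∠ZNG = 45.20° ✓; |NG| = 25.70 ✗.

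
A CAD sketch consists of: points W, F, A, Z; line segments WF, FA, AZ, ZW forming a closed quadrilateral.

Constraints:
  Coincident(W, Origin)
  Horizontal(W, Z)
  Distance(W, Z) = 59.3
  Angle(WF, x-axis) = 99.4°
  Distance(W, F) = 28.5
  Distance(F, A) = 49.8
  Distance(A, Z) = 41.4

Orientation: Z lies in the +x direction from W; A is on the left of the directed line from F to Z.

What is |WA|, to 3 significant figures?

58.5

W is at the origin; WZ is horizontal with |WZ| = 59.3 and Z in +x, so Z = (59.3, 0). WF runs at 99.4° with |WF| = 28.5, so F = (-4.65, 28.1). A is determined by |FA| = 49.8 and |AZ| = 41.4 together: it lies at the intersection of circle(F, 49.8) and circle(Z, 41.4). With |FZ| = 69.9, the foot of the radical line on FZ is 40.4 from F and the perpendicular offset is √(49.8² − 40.4²) = 29.1. Taking the left-of-FZ solution: A = (44.1, 38.5).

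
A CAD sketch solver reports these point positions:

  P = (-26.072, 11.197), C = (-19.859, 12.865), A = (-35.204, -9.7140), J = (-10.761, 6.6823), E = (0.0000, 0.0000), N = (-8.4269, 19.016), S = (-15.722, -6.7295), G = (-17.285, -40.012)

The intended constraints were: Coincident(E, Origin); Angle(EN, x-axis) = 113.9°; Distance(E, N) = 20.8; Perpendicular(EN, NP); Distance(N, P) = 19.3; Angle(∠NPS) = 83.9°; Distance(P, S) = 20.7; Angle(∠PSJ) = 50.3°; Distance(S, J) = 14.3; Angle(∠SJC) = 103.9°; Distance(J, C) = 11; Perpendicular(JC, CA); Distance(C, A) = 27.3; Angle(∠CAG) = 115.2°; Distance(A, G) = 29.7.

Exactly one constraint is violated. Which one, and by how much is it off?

Distance(A, G) = 29.7 — off by 5.50.

E = (0.00, 0.00) ✓; EN at 113.9° ✓; |EN| = 20.80 ✓; ∠(EN, NP) = 90.00° ✓; |NP| = 19.30 ✓; ∠NPS = 83.90° ✓; |PS| = 20.70 ✓; ∠PSJ = 50.30° ✓; |SJ| = 14.30 ✓; ∠SJC = 103.9° ✓; |JC| = 11.00 ✓; ∠(JC, CA) = 90.00° ✓; |CA| = 27.30 ✓; ∠CAG = 115.2° ✓; |AG| = 35.20 ✗.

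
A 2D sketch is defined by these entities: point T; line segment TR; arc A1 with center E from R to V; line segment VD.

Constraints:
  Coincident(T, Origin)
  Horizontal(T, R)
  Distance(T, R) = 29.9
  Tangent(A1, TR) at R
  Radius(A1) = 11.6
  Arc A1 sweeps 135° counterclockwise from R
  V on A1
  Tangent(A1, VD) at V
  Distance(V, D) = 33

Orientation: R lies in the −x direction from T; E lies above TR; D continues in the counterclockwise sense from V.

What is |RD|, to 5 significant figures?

45.714

T is at the origin; TR is horizontal with |TR| = 29.9 and R on the −x side, so R = (-29.900, 0.0000). Since A1 is tangent to TR there, ER ⟂ TR, so E = R + (0, 11.6) = (-29.900, 11.600). On A1, R sits at bearing -90° from E; a 135° counterclockwise sweep puts V at bearing 45°, so V = E + 11.6·(cos 45°, sin 45°) = (-21.698, 19.802). Since A1 is tangent to VD there, EV ⟂ VD, so VD runs along (−sin 45°, cos 45°); with |VD| = 33.0, D = (-45.032, 43.137). Then |RD| = |D − R| = 45.714.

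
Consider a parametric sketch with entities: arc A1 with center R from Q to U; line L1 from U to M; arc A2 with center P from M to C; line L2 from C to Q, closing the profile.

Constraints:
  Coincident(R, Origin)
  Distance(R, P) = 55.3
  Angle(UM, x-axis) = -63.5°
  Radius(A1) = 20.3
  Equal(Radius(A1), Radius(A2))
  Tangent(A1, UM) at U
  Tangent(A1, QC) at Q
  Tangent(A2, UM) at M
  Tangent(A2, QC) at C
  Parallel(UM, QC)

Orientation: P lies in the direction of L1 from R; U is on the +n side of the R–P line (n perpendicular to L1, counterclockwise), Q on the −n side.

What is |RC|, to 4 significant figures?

58.91

The slot axis is L1's direction at -63.5°, so u = (cos -63.5°, sin -63.5°) = (0.4462, -0.8949) and n = (−sin -63.5°, cos -63.5°) = (0.8949, 0.4462). R is at the origin and P lies 55.3 along u from R, so P = 55.3·u = (24.67, -49.49). Tangency of A1 to both parallel lines with radius 20.3 puts U and Q at R ± 20.3·n: U = (18.17, 9.058), Q = (-18.17, -9.058). Equal radii place M and C the same way about P: M = P + 20.3·n = (42.84, -40.43), C = P − 20.3·n = (6.508, -58.55). Then |RC| = |C − R| = 58.91.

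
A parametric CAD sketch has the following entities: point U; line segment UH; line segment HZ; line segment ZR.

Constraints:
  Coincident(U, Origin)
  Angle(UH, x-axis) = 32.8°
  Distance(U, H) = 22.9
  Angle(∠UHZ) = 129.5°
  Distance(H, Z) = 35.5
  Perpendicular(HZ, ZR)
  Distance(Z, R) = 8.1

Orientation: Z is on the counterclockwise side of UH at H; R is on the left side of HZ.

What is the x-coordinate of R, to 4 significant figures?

15.35

U is at the origin; UH runs at 32.8° with length 22.9, so H = 22.9·(cos 32.8°, sin 32.8°) = (19.25, 12.41). ∠UHZ = 129.5°, so HZ runs at 32.8° + (180° − 129.5°) = 83.30° from the x-axis; with |HZ| = 35.5, Z = H + 35.5·(cos 83.30°, sin 83.30°) = (23.39, 47.66). HZ ⟂ ZR; with |ZR| = 8.1 on the left of HZ, R = Z + 8.1·(-0.9932, 0.1167) = (15.35, 48.61). So R.x = 15.35.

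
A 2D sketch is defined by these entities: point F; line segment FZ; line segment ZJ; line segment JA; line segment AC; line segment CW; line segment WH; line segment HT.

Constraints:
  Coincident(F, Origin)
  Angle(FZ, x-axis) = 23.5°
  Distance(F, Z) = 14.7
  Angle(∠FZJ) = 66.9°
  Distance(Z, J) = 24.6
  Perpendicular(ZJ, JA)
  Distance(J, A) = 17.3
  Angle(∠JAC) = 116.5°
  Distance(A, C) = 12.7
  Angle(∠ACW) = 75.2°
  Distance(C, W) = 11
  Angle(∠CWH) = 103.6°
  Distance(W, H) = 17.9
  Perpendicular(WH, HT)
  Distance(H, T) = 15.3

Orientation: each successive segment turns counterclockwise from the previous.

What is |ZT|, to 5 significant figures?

38.408

F is at the origin; FZ runs at 23.5° with length 14.7, so Z = (13.481, 5.8616). ∠FZJ = 66.9° gives ZJ at 136.60° from the x-axis; with |ZJ| = 24.6, J = (-4.3930, 22.764). The perpendicularity gives JA at right angles to ZJ, so JA runs at -133.40°; with |JA| = 17.3, A = (-16.280, 10.194). ∠JAC = 116.5° gives AC at -69.900° from the x-axis; with |AC| = 12.7, C = (-11.915, -1.7323). ∠ACW = 75.2° gives CW at 34.900° from the x-axis; with |CW| = 11.0, W = (-2.8934, 4.5613). ∠CWH = 103.6° gives WH at 111.30° from the x-axis; with |WH| = 17.9, H = (-9.3956, 21.239). WH ⟂ HT, so HT runs at -158.70°; with |HT| = 15.3, T = (-23.650, 15.681). Then |ZT| = |T − Z| = 38.408.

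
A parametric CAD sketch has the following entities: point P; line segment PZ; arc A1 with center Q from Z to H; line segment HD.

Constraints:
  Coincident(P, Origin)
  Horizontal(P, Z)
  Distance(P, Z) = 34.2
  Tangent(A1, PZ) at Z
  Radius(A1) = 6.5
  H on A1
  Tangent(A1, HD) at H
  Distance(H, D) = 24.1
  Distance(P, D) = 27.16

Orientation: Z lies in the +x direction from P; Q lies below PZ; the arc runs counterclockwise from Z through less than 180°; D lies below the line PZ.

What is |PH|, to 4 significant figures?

29.00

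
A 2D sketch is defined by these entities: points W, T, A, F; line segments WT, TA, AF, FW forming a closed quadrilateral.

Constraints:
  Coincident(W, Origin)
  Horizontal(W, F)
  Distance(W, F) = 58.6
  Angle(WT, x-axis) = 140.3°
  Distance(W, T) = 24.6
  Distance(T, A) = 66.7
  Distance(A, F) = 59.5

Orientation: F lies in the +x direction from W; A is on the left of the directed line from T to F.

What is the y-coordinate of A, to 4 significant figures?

54.70

Checks: WT at 140.3° ✓; |TA| = 66.70 ✓; |AF| = 59.50 ✓.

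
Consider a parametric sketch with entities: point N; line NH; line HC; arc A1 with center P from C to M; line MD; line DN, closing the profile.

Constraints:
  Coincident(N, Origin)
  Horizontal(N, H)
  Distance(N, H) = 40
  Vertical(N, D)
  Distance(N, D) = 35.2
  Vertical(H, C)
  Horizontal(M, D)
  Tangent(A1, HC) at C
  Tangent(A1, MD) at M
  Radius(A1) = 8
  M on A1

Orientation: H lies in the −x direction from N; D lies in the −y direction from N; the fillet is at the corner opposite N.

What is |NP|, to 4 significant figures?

42.00

N is at the origin; N and H share the same y with |NH| = 40.0 and H on the −x side, so H = (-40.00, 0.000). N and D share the same x with |ND| = 35.2 and D on the −y side, so D = (0.000, -35.20). The virtual corner opposite N is at (-40.00, -35.20). Tangency of A1 to HC means the radius PC is perpendicular to HC and tangency of A1 to MD means the radius PM is perpendicular to MD, with radius 8.0, so the center P sits 8.0 in from both sides at P = (-32.00, -27.20). Then |NP| = |P − N| = 42.00.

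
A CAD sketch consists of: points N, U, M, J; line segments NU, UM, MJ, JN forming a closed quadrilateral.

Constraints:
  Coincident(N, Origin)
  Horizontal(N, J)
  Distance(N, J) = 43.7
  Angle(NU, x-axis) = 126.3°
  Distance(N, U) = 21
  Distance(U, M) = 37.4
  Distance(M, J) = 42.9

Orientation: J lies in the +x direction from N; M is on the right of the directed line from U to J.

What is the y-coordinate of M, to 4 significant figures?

-16.60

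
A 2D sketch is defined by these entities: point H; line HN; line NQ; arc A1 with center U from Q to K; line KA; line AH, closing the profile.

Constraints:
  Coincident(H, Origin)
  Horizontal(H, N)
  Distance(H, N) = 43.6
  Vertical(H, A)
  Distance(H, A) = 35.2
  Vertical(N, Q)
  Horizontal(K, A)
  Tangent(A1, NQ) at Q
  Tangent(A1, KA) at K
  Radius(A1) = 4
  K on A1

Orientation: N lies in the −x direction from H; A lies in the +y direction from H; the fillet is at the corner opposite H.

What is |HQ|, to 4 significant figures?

53.61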